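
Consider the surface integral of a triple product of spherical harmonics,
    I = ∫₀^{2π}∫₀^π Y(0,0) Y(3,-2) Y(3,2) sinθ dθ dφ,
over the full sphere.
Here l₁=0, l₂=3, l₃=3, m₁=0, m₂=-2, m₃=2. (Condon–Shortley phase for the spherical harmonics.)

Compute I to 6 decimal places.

0.282095

m-sum 0 ✓  L=6 even ✓  3≤3≤3 ✓
Π(2lᵢ+1) = 1×7×7 = 49
triangle coeff Δ(0,3,3) = 1/7
Σ_t [0,0]: t=0:+1/36 = 1/36
(3j)²=1/7 [(0 3 3; 0 0 0)], sign=-1
Σ_t [0,0]: t=0:+1/120 = 1/120
(3j)²=1/7 [(0 3 3; 0 -2 2)], sign=-1
⇒ 4πI² = 1/1
I = (+1)√(1/1/(4π)) = 0.28209479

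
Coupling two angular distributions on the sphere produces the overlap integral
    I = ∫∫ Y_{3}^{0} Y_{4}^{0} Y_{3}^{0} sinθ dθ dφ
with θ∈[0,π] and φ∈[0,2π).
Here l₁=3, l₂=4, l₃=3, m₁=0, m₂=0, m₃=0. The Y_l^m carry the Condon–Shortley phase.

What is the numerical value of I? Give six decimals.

0.153870

Rules hold: Σm=0, L=10 even, 1≤3≤7.
N = 7·9·7 = 441
Δ = 4!·2!·4!/11! = 1/34650
Racah Σ t=1..3: t=1:−1/72 t=2:+1/16 t=3:−1/72 = 5/144
⇒ 3j(3 4 3; 0 0 0)² = 2/77, sgn -1
(m-triple is (0,0,0) — same symbol as above.)
4πI² = N·(3j₀)²·(3jₘ)² = 36/121
I = +1·√(0.297521/4π) = 0.15386989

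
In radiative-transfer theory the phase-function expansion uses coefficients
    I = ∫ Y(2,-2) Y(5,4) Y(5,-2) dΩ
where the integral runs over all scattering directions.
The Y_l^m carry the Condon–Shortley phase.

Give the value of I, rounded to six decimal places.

m-sum 0 ✓  L=12 even ✓  3≤5≤7 ✓
Π(2lᵢ+1) = 5×11×11 = 605
triangle coeff Δ(2,5,5) = 1/38610
Σ_t [0,2]: t=0:+1/2880 t=1:−1/576 t=2:+1/2880 = -1/960
(3j)²=10/429 [(2 5 5; 0 0 0)], sign=+1
Σ_t [2,2]: t=2:+1/20160 = 1/20160
(3j)²=12/715 [(2 5 5; -2 4 -2)], sign=-1
⇒ 4πI² = 40/169
I = (-1)√(40/169/(4π)) = -0.13724032

-0.137240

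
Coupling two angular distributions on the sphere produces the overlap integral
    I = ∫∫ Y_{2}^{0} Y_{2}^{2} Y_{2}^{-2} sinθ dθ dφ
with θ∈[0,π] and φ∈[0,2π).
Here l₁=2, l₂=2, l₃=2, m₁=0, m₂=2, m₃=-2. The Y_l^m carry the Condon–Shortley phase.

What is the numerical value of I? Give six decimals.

-0.180224

Checks pass: Σm=0; 6 even; l₃=2∈[0,4].
(2·2+1)(2·2+1)(2·2+1) = 125
Δ: 2! 2! 2! / 7! → 1/630
sum: t=0:+1/8 t=1:−1/1 t=2:+1/8 = -3/4
3j²(2 2 2; 0 0 0) = Δ·Π!·Σ² = 2/35  (sign -1)
sum: t=2:+1/8 = 1/8
3j²(2 2 2; 0 2 -2) = Δ·Π!·Σ² = 2/35  (sign +1)
combine: 4πI² = 125·2/35·2/35 = 20/49
take √, sign -1: I = -0.18022375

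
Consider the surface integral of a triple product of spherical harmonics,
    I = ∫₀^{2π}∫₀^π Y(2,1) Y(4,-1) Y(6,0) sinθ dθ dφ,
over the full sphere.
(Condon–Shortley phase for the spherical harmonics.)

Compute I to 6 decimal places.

0.174223

Rules hold: Σm=0, L=12 even, 2≤6≤6.
N = 5·9·13 = 585
Δ = 0!·4!·8!/13! = 1/6435
Racah Σ t=0..0: t=0:+1/2304 = 1/2304
⇒ 3j(2 4 6; 0 0 0)² = 5/143, sgn +1
Racah Σ t=0..0: t=0:+1/4320 = 1/4320
⇒ 3j(2 4 6; 1 -1 0)² = 8/429, sgn +1
4πI² = N·(3j₀)²·(3jₘ)² = 600/1573
I = +1·√(0.381437/4π) = 0.17422334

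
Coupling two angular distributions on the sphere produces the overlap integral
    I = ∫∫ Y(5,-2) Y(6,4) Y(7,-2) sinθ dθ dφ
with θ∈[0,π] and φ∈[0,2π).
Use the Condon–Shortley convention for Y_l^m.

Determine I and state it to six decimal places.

Rules hold: Σm=0, L=18 even, 1≤7≤11.
N = 11·13·15 = 2145
Δ = 4!·6!·8!/19! = 1/174594420
Racah Σ t=0..4: t=0:+1/4147200 t=1:−1/207360 t=2:+1/82944 t=3:−1/207360 t=4:+1/4147200 = 1/345600
⇒ 3j(5 6 7; 0 0 0)² = 420/46189, sgn -1
Racah Σ t=2..4: t=2:+1/19353600 t=3:−1/1451520 t=4:+1/1244160 = 29/174182400
⇒ 3j(5 6 7; -2 4 -2)² = 841/554268, sgn -1
4πI² = N·(3j₀)²·(3jₘ)² = 441525/14919047
I = +1·√(0.0295947/4π) = 0.04852909

0.048529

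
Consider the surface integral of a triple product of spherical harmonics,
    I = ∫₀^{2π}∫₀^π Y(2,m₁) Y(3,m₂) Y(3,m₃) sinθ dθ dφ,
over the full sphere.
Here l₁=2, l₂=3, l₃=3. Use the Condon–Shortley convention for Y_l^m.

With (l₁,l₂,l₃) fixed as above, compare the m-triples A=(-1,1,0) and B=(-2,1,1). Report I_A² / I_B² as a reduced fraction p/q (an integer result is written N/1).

l's match ⇒ only the (l;m) 3-j factors differ between A and B.
A: triangle coeff Δ(2,3,3) = 1/3780; Σ_t [1,2]: t=1:−1/12 t=2:+1/8 = 1/24; (3j)²=1/210 [(2 3 3; -1 1 0)], sign=-1
B: triangle coeff Δ(2,3,3) = 1/3780; Σ_t [2,2]: t=2:+1/16 = 1/16; (3j)²=2/35 [(2 3 3; -2 1 1)], sign=+1
I_A²/I_B² = (1/210)/(2/35) = 1/12

1/12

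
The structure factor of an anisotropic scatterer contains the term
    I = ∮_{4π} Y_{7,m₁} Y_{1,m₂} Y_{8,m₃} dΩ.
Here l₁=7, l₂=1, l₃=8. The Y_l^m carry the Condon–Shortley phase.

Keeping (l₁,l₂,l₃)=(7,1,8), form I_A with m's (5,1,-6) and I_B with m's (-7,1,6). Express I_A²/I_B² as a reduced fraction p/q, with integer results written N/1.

Same 7,1,8: normalisation and zero-m 3j drop out of the ratio.
A: Δ: 0! 14! 2! / 17! → 1/2040; sum: t=0:+1/1916006400 = 1/1916006400; 3j²(7 1 8; 5 1 -6) = Δ·Π!·Σ² = 91/2040  (sign +1)
B: Δ: 0! 14! 2! / 17! → 1/2040; sum: t=0:+1/174356582400 = 1/174356582400; 3j²(7 1 8; -7 1 6) = Δ·Π!·Σ² = 1/2040  (sign +1)
I_A²/I_B² = (91/2040)/(1/2040) = 91/1

91/1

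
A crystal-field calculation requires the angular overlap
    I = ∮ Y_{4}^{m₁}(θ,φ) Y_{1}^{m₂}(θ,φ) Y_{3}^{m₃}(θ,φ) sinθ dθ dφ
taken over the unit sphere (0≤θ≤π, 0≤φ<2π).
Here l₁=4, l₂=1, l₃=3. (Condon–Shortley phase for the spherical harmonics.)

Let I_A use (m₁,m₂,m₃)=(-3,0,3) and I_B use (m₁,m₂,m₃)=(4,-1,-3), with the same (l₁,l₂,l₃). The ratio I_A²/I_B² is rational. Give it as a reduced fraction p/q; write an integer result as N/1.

1/4

l's match ⇒ only the (l;m) 3-j factors differ between A and B.
A: triangle coeff Δ(4,1,3) = 1/252; Σ_t [1,1]: t=1:−1/720 = -1/720; (3j)²=1/36 [(4 1 3; -3 0 3)], sign=-1
B: triangle coeff Δ(4,1,3) = 1/252; Σ_t [0,0]: t=0:+1/1440 = 1/1440; (3j)²=1/9 [(4 1 3; 4 -1 -3)], sign=+1
I_A²/I_B² = (1/36)/(1/9) = 1/4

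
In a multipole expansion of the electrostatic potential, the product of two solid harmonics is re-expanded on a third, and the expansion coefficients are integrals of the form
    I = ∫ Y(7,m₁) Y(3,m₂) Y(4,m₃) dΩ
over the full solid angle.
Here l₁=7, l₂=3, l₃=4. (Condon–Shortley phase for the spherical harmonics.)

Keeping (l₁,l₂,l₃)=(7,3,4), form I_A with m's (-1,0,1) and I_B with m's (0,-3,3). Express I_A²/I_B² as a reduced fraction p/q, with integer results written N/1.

Same 7,3,4: normalisation and zero-m 3j drop out of the ratio.
A: Δ: 6! 8! 0! / 15! → 1/45045; sum: t=3:−1/25920 = -1/25920; 3j²(7 3 4; -1 0 1) = Δ·Π!·Σ² = 32/1287  (sign +1)
B: Δ: 6! 8! 0! / 15! → 1/45045; sum: t=0:+1/3628800 = 1/3628800; 3j²(7 3 4; 0 -3 3) = Δ·Π!·Σ² = 1/6435  (sign -1)
I_A²/I_B² = (32/1287)/(1/6435) = 160/1

160/1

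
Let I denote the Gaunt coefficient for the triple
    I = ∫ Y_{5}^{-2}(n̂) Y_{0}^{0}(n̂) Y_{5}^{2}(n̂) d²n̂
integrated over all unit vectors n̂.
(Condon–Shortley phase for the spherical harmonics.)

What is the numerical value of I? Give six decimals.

0.282095

m-sum 0 ✓  L=10 even ✓  5≤5≤5 ✓
Π(2lᵢ+1) = 11×1×11 = 121
triangle coeff Δ(5,0,5) = 1/11
Σ_t [0,0]: t=0:+1/14400 = 1/14400
(3j)²=1/11 [(5 0 5; 0 0 0)], sign=-1
Σ_t [0,0]: t=0:+1/30240 = 1/30240
(3j)²=1/11 [(5 0 5; -2 0 2)], sign=-1
⇒ 4πI² = 1/1
I = (+1)√(1/1/(4π)) = 0.28209479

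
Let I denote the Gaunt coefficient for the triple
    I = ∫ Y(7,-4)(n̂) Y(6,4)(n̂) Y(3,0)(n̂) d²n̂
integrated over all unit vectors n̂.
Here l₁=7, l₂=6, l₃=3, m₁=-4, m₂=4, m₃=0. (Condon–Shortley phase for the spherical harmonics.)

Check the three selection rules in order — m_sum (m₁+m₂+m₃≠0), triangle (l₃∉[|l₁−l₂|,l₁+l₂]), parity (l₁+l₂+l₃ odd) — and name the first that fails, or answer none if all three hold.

Σmᵢ = 0  ✓
l₃∈[|l₁−l₂|,l₁+l₂]=[1,13], have l₃=3  ✓
Σlᵢ = 16 ⇒ even  ✓

none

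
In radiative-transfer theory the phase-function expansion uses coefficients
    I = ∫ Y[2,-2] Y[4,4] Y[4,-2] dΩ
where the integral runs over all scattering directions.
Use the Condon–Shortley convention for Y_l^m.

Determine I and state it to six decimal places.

-0.106180

Checks pass: Σm=0; 10 even; l₃=4∈[2,6].
(2·2+1)(2·4+1)(2·4+1) = 405
Δ: 2! 2! 6! / 11! → 1/13860
sum: t=0:+1/192 t=1:−1/36 t=2:+1/192 = -5/288
3j²(2 4 4; 0 0 0) = Δ·Π!·Σ² = 20/693  (sign -1)
sum: t=2:+1/2880 = 1/2880
3j²(2 4 4; -2 4 -2) = Δ·Π!·Σ² = 2/165  (sign +1)
combine: 4πI² = 405·20/693·2/165 = 120/847
take √, sign -1: I = -0.10618031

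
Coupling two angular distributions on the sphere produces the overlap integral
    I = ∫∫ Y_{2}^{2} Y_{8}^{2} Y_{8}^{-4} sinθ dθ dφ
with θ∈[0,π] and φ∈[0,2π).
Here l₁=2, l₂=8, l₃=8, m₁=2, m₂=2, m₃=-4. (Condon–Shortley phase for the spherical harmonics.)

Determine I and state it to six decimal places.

Rules hold: Σm=0, L=18 even, 6≤8≤10.
N = 5·17·17 = 1445
Δ = 2!·2!·14!/19! = 1/348840
Racah Σ t=0..2: t=0:+1/116121600 t=1:−1/25401600 t=2:+1/116121600 = -1/45158400
⇒ 3j(2 8 8; 0 0 0)² = 24/1615, sgn -1
Racah Σ t=0..0: t=0:+1/348364800 = 1/348364800
⇒ 3j(2 8 8; 2 2 -4)² = 11/646, sgn +1
4πI² = N·(3j₀)²·(3jₘ)² = 132/361
I = -1·√(0.365651/4π) = -0.17058013

-0.170580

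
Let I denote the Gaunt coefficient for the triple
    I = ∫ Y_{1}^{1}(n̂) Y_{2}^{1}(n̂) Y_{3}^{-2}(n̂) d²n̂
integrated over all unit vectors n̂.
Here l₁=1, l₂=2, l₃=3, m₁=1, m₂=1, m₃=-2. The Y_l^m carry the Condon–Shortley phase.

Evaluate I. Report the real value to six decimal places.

Checks pass: Σm=0; 6 even; l₃=3∈[1,3].
(2·1+1)(2·2+1)(2·3+1) = 105
Δ: 0! 2! 4! / 7! → 1/105
sum: t=0:+1/4 = 1/4
3j²(1 2 3; 0 0 0) = Δ·Π!·Σ² = 3/35  (sign -1)
sum: t=0:+1/12 = 1/12
3j²(1 2 3; 1 1 -2) = Δ·Π!·Σ² = 2/21  (sign -1)
combine: 4πI² = 105·3/35·2/21 = 6/7
take √, sign +1: I = 0.26116903

0.261169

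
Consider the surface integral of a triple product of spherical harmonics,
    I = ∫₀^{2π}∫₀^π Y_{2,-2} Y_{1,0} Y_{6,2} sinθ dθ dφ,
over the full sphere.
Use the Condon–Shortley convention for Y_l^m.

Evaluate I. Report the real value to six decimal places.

triangle: need 1≤l₃≤3, have 6; I=0

0.000000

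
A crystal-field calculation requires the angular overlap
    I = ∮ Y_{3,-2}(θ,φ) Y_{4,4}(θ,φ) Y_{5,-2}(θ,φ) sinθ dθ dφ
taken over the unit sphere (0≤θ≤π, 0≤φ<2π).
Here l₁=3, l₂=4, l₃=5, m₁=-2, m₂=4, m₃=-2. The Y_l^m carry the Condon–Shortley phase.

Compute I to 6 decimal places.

Rules hold: Σm=0, L=12 even, 1≤5≤7.
N = 7·9·11 = 693
Δ = 2!·4!·6!/13! = 1/180180
Racah Σ t=0..2: t=0:+1/576 t=1:−1/144 t=2:+1/576 = -1/288
⇒ 3j(3 4 5; 0 0 0)² = 20/1001, sgn +1
Racah Σ t=2..2: t=2:+1/8640 = 1/8640
⇒ 3j(3 4 5; -2 4 -2)² = 14/1287, sgn -1
4πI² = N·(3j₀)²·(3jₘ)² = 280/1859
I = -1·√(0.150619/4π) = -0.10947990

-0.109480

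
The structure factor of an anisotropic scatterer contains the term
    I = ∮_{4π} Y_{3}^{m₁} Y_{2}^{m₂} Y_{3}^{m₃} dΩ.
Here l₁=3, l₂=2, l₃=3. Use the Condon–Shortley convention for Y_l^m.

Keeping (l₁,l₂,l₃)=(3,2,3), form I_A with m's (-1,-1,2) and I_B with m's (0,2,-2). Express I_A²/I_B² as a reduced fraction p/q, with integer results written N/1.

3/4

Shared (l₁,l₂,l₃)=(3,2,3): N and (l;000)² cancel in I_A²/I_B².
A: Δ = 2!·4!·2!/9! = 1/3780; Racah Σ t=0..1: t=0:+1/48 t=1:−1/12 = -1/16; ⇒ 3j(3 2 3; -1 -1 2)² = 1/28, sgn +1
B: Δ = 2!·4!·2!/9! = 1/3780; Racah Σ t=2..2: t=2:+1/24 = 1/24; ⇒ 3j(3 2 3; 0 2 -2)² = 1/21, sgn -1
I_A²/I_B² = (1/28)/(1/21) = 3/4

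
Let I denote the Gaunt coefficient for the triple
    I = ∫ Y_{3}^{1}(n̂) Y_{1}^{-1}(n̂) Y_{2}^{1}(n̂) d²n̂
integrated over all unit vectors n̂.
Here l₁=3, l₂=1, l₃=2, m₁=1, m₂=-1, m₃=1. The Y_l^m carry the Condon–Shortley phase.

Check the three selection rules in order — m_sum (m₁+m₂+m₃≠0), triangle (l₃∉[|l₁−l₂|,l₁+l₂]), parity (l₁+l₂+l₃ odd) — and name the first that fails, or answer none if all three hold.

m_sum

m₁+m₂+m₃ = 1 − 1 + 1 = 1  ✗
triangle: |3−1|=2 ≤ l₃=2 ≤ 3+1=4
parity: l₁+l₂+l₃ = 6 is even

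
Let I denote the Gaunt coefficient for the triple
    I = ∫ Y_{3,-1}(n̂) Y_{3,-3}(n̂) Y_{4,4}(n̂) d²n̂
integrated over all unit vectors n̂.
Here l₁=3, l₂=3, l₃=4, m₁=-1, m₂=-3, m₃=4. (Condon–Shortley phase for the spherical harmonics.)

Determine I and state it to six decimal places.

-0.166198

Rules hold: Σm=0, L=10 even, 0≤4≤6.
N = 7·7·9 = 441
Δ = 2!·4!·4!/11! = 1/34650
Racah Σ t=0..2: t=0:+1/72 t=1:−1/16 t=2:+1/72 = -5/144
⇒ 3j(3 3 4; 0 0 0)² = 2/77, sgn -1
Racah Σ t=0..0: t=0:+1/1152 = 1/1152
⇒ 3j(3 3 4; -1 -3 4)² = 1/33, sgn +1
4πI² = N·(3j₀)²·(3jₘ)² = 42/121
I = -1·√(0.347107/4π) = -0.16619847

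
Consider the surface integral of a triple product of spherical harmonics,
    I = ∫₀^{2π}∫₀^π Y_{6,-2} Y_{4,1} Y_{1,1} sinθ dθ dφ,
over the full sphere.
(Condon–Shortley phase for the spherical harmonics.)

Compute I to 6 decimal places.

l₃=1 ∉ [2,10] — triangle fails ⇒ I = 0

0.000000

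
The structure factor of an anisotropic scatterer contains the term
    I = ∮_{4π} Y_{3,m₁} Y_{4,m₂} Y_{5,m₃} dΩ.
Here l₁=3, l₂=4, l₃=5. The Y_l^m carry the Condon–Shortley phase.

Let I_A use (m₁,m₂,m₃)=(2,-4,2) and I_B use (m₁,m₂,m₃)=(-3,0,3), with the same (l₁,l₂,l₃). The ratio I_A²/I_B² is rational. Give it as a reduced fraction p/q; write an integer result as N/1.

14/45

Same 3,4,5: normalisation and zero-m 3j drop out of the ratio.
A: Δ: 2! 4! 6! / 13! → 1/180180; sum: t=0:+1/8640 = 1/8640; 3j²(3 4 5; 2 -4 2) = Δ·Π!·Σ² = 14/1287  (sign -1)
B: Δ: 2! 4! 6! / 13! → 1/180180; sum: t=2:+1/2304 = 1/2304; 3j²(3 4 5; -3 0 3) = Δ·Π!·Σ² = 5/143  (sign +1)
I_A²/I_B² = (14/1287)/(5/143) = 14/45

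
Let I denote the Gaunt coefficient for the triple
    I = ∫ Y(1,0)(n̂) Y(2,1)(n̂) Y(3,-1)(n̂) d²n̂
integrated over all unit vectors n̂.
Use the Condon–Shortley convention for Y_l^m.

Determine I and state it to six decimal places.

Rules hold: Σm=0, L=6 even, 1≤3≤3.
N = 3·5·7 = 105
Δ = 0!·2!·4!/7! = 1/105
Racah Σ t=0..0: t=0:+1/4 = 1/4
⇒ 3j(1 2 3; 0 0 0)² = 3/35, sgn -1
Racah Σ t=0..0: t=0:+1/6 = 1/6
⇒ 3j(1 2 3; 0 1 -1)² = 8/105, sgn +1
4πI² = N·(3j₀)²·(3jₘ)² = 24/35
I = -1·√(0.685714/4π) = -0.23359668

-0.233597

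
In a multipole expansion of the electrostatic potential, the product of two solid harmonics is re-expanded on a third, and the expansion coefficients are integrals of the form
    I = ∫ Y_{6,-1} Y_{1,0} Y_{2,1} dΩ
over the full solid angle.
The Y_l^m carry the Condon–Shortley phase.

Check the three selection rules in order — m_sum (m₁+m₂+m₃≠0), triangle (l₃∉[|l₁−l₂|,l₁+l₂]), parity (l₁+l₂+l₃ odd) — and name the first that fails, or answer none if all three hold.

triangle

Σmᵢ = 0  ✓
l₃∈[|l₁−l₂|,l₁+l₂]=[5,7], have l₃=2  ✗
Σlᵢ = 9 ⇒ odd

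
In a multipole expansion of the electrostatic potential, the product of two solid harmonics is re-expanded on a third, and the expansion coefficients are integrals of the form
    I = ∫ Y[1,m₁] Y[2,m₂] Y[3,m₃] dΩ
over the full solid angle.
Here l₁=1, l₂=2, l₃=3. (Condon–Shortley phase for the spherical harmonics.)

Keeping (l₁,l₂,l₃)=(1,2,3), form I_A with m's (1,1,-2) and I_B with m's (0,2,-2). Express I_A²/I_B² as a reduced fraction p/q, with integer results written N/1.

2/1

Shared (l₁,l₂,l₃)=(1,2,3): N and (l;000)² cancel in I_A²/I_B².
A: Δ = 0!·2!·4!/7! = 1/105; Racah Σ t=0..0: t=0:+1/12 = 1/12; ⇒ 3j(1 2 3; 1 1 -2)² = 2/21, sgn -1
B: Δ = 0!·2!·4!/7! = 1/105; Racah Σ t=0..0: t=0:+1/24 = 1/24; ⇒ 3j(1 2 3; 0 2 -2)² = 1/21, sgn -1
I_A²/I_B² = (2/21)/(1/21) = 2/1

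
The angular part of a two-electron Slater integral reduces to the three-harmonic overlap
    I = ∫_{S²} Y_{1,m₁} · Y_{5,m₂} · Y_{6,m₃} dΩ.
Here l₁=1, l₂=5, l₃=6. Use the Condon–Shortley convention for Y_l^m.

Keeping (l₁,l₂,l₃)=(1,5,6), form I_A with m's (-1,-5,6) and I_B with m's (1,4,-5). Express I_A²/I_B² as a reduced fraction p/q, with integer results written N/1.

6/5

Same 1,5,6: normalisation and zero-m 3j drop out of the ratio.
A: Δ: 0! 2! 10! / 13! → 1/858; sum: t=0:+1/7257600 = 1/7257600; 3j²(1 5 6; -1 -5 6) = Δ·Π!·Σ² = 1/13  (sign +1)
B: Δ: 0! 2! 10! / 13! → 1/858; sum: t=0:+1/725760 = 1/725760; 3j²(1 5 6; 1 4 -5) = Δ·Π!·Σ² = 5/78  (sign -1)
I_A²/I_B² = (1/13)/(5/78) = 6/5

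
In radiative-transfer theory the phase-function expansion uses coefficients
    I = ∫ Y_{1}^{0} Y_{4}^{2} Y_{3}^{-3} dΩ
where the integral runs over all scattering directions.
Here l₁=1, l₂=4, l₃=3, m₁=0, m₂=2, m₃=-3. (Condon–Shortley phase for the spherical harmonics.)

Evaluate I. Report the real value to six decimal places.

m-sum = 0 + 2 − 3 = -1 ≠ 0 ⇒ I = 0

0.000000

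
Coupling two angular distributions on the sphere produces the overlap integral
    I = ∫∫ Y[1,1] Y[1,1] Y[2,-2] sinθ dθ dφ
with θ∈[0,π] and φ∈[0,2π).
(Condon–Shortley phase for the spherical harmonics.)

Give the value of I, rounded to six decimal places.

Checks pass: Σm=0; 4 even; l₃=2∈[0,2].
(2·1+1)(2·1+1)(2·2+1) = 45
Δ: 0! 2! 2! / 5! → 1/30
sum: t=0:+1/1 = 1/1
3j²(1 1 2; 0 0 0) = Δ·Π!·Σ² = 2/15  (sign +1)
sum: t=0:+1/4 = 1/4
3j²(1 1 2; 1 1 -2) = Δ·Π!·Σ² = 1/5  (sign +1)
combine: 4πI² = 45·2/15·1/5 = 6/5
take √, sign +1: I = 0.30901936

0.309019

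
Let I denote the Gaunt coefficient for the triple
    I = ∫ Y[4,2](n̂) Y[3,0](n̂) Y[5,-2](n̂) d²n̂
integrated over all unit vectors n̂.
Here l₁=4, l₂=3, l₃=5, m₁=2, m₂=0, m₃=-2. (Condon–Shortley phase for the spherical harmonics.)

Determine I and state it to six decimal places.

0.022664

Rules hold: Σm=0, L=12 even, 1≤5≤7.
N = 9·7·11 = 693
Δ = 2!·6!·4!/13! = 1/180180
Racah Σ t=0..2: t=0:+1/576 t=1:−1/144 t=2:+1/576 = -1/288
⇒ 3j(4 3 5; 0 0 0)² = 20/1001, sgn +1
Racah Σ t=0..2: t=0:+1/576 t=1:−1/480 t=2:+1/8640 = -1/4320
⇒ 3j(4 3 5; 2 0 -2)² = 1/2145, sgn +1
4πI² = N·(3j₀)²·(3jₘ)² = 12/1859
I = +1·√(0.00645508/4π) = 0.02266449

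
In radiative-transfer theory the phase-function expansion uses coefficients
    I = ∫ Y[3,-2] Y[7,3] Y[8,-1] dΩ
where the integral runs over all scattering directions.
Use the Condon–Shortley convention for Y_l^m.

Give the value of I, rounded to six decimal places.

Checks pass: Σm=0; 18 even; l₃=8∈[4,10].
(2·3+1)(2·7+1)(2·8+1) = 1785
Δ: 2! 4! 12! / 19! → 1/5290740
sum: t=0:+1/7257600 t=1:−1/2073600 t=2:+1/7257600 = -1/4838400
3j²(3 7 8; 0 0 0) = Δ·Π!·Σ² = 252/20995  (sign -1)
sum: t=1:−1/52254720 t=2:+1/11612160 = 1/14929920
3j²(3 7 8; -2 3 -1) = Δ·Π!·Σ² = 1225/75582  (sign -1)
combine: 4πI² = 1785·252/20995·1225/75582 = 360150/1037153
take √, sign +1: I = 0.16623228

0.166232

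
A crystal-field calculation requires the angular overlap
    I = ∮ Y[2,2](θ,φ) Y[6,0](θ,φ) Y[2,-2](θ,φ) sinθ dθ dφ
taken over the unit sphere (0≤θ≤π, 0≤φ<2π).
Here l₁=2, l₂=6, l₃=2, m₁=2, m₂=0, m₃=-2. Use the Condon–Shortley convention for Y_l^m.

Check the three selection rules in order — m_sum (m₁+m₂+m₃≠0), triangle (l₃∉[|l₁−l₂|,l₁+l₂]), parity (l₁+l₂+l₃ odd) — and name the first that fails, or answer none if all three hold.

triangle

m₁+m₂+m₃ = 2 + 0 − 2 = 0  ✓
triangle: |2−6|=4 ≤ l₃=2 ≤ 2+6=8  ✗
parity: l₁+l₂+l₃ = 10 is even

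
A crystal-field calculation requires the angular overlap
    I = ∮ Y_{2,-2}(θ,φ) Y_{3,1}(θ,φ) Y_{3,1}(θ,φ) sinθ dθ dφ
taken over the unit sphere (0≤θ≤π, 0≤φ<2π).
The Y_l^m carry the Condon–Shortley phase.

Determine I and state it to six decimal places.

m-sum 0 ✓  L=8 even ✓  1≤3≤5 ✓
Π(2lᵢ+1) = 5×7×7 = 245
triangle coeff Δ(2,3,3) = 1/3780
Σ_t [0,2]: t=0:+1/24 t=1:−1/4 t=2:+1/24 = -1/6
(3j)²=4/105 [(2 3 3; 0 0 0)], sign=+1
Σ_t [2,2]: t=2:+1/16 = 1/16
(3j)²=2/35 [(2 3 3; -2 1 1)], sign=+1
⇒ 4πI² = 8/15
I = (+1)√(8/15/(4π)) = 0.20601291

0.206013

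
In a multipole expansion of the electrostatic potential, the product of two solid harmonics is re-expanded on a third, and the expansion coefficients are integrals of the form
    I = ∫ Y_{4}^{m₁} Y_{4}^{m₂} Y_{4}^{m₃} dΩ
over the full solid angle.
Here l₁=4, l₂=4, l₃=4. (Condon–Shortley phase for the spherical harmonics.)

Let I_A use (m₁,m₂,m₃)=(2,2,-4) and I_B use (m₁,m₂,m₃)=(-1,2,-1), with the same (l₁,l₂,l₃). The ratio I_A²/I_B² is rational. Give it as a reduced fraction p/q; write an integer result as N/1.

Shared (l₁,l₂,l₃)=(4,4,4): N and (l;000)² cancel in I_A²/I_B².
A: Δ = 4!·4!·4!/13! = 1/450450; Racah Σ t=2..2: t=2:+1/2304 = 1/2304; ⇒ 3j(4 4 4; 2 2 -4)² = 5/143, sgn +1
B: Δ = 4!·4!·4!/13! = 1/450450; Racah Σ t=2..4: t=2:+1/576 t=3:−1/144 t=4:+1/576 = -1/288; ⇒ 3j(4 4 4; -1 2 -1)² = 20/1001, sgn +1
I_A²/I_B² = (5/143)/(20/1001) = 7/4

7/4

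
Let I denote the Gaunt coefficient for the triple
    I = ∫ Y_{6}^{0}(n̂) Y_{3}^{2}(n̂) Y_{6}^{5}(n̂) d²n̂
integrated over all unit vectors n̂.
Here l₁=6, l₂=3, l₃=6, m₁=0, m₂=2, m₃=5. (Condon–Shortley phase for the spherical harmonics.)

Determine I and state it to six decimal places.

0 + 2 + 5 = 7 ≠ 0: azimuthal integral kills it; I = 0

0.000000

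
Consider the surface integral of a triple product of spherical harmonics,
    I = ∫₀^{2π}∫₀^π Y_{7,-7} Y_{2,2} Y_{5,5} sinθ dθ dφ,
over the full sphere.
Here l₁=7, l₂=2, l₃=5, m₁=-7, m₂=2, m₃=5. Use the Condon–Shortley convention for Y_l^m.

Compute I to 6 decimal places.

Rules hold: Σm=0, L=14 even, 5≤5≤9.
N = 15·5·11 = 825
Δ = 4!·10!·0!/15! = 1/15015
Racah Σ t=2..2: t=2:+1/57600 = 1/57600
⇒ 3j(7 2 5; 0 0 0)² = 21/715, sgn -1
Racah Σ t=4..4: t=4:+1/87091200 = 1/87091200
⇒ 3j(7 2 5; -7 2 5)² = 1/15, sgn +1
4πI² = N·(3j₀)²·(3jₘ)² = 21/13
I = -1·√(1.61538/4π) = -0.35853622

-0.358536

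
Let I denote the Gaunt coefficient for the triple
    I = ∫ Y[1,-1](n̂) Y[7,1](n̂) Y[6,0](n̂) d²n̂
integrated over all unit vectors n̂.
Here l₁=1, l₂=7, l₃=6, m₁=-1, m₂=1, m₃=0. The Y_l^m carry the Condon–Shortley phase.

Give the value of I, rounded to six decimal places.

-0.185147

Rules hold: Σm=0, L=14 even, 6≤6≤8.
N = 3·15·13 = 585
Δ = 2!·0!·12!/15! = 1/1365
Racah Σ t=1..1: t=1:−1/518400 = -1/518400
⇒ 3j(1 7 6; 0 0 0)² = 7/195, sgn -1
Racah Σ t=2..2: t=2:+1/1036800 = 1/1036800
⇒ 3j(1 7 6; -1 1 0)² = 4/195, sgn +1
4πI² = N·(3j₀)²·(3jₘ)² = 28/65
I = -1·√(0.430769/4π) = -0.18514731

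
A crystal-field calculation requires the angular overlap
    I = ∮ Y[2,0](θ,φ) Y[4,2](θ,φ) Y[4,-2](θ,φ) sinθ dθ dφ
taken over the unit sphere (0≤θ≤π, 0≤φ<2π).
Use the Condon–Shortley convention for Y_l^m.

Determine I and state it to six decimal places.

0.065536

Rules hold: Σm=0, L=10 even, 2≤4≤6.
N = 5·9·9 = 405
Δ = 2!·2!·6!/11! = 1/13860
Racah Σ t=0..2: t=0:+1/192 t=1:−1/36 t=2:+1/192 = -5/288
⇒ 3j(2 4 4; 0 0 0)² = 20/693, sgn -1
Racah Σ t=0..2: t=0:+1/2880 t=1:−1/120 t=2:+1/192 = -1/360
⇒ 3j(2 4 4; 0 2 -2)² = 16/3465, sgn -1
4πI² = N·(3j₀)²·(3jₘ)² = 320/5929
I = +1·√(0.053972/4π) = 0.06553591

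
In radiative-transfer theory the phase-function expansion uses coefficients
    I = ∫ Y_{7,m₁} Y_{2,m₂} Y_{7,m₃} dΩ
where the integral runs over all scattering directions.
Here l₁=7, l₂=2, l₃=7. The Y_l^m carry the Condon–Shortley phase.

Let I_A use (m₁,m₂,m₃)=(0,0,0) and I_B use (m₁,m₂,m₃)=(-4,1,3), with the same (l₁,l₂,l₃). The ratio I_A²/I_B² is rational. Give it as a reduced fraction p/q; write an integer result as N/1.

l's match ⇒ only the (l;m) 3-j factors differ between A and B.
A: triangle coeff Δ(7,2,7) = 1/185640; Σ_t [0,2]: t=0:+1/2419200 t=1:−1/518400 t=2:+1/2419200 = -1/907200; (3j)²=56/3315 [(7 2 7; 0 0 0)], sign=+1
B: triangle coeff Δ(7,2,7) = 1/185640; Σ_t [1,2]: t=1:−1/14515200 t=2:+1/4354560 = 1/6220800; (3j)²=77/4420 [(7 2 7; -4 1 3)], sign=+1
I_A²/I_B² = (56/3315)/(77/4420) = 32/33

32/33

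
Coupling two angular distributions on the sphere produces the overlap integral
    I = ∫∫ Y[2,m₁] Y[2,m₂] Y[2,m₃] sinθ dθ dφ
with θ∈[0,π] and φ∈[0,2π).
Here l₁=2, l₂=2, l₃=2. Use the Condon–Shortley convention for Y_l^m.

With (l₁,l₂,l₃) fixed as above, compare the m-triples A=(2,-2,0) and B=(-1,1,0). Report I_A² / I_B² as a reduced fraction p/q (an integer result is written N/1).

Same 2,2,2: normalisation and zero-m 3j drop out of the ratio.
A: Δ: 2! 2! 2! / 7! → 1/630; sum: t=0:+1/8 = 1/8; 3j²(2 2 2; 2 -2 0) = Δ·Π!·Σ² = 2/35  (sign +1)
B: Δ: 2! 2! 2! / 7! → 1/630; sum: t=1:−1/4 t=2:+1/2 = 1/4; 3j²(2 2 2; -1 1 0) = Δ·Π!·Σ² = 1/70  (sign +1)
I_A²/I_B² = (2/35)/(1/70) = 4/1

4/1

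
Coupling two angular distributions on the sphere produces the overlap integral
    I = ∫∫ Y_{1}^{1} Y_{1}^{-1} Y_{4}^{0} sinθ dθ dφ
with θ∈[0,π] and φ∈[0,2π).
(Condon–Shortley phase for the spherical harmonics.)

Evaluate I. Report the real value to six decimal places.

0.000000

triangle: need 0≤l₃≤2, have 4; I=0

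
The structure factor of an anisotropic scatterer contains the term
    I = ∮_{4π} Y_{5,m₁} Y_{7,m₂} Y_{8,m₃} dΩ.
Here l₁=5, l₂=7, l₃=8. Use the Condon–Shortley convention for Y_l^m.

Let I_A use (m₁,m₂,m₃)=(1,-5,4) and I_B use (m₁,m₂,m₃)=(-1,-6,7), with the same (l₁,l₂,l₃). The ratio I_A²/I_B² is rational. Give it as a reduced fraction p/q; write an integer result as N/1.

l's match ⇒ only the (l;m) 3-j factors differ between A and B.
A: triangle coeff Δ(5,7,8) = 1/814773960; Σ_t [0,2]: t=0:+1/92897280 t=1:−1/78382080 t=2:+1/696729600 = -1/1791590400; (3j)²=11/151164 [(5 7 8; 1 -5 4)], sign=-1
B: triangle coeff Δ(5,7,8) = 1/814773960; Σ_t [0,1]: t=0:+1/6270566400 t=1:−1/2612736000 = -1/4478976000; (3j)²=1001/116280 [(5 7 8; -1 -6 7)], sign=+1
I_A²/I_B² = (11/151164)/(1001/116280) = 10/1183

10/1183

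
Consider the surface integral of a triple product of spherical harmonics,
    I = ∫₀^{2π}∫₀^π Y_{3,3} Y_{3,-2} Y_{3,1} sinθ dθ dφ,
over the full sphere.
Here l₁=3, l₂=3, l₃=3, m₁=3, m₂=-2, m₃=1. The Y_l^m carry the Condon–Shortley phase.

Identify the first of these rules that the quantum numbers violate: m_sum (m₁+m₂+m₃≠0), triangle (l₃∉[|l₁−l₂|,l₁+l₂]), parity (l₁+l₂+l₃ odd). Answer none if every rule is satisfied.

m_sum

Σmᵢ = 2  ✗
l₃∈[|l₁−l₂|,l₁+l₂]=[0,6], have l₃=3
Σlᵢ = 9 ⇒ odd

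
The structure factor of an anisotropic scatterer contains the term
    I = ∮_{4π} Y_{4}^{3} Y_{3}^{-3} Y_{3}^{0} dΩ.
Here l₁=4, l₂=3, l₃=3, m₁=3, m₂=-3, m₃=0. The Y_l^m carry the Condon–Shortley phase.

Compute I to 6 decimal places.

m-sum 0 ✓  L=10 even ✓  1≤3≤7 ✓
Π(2lᵢ+1) = 9×7×7 = 441
triangle coeff Δ(4,3,3) = 1/34650
Σ_t [1,3]: t=1:−1/72 t=2:+1/16 t=3:−1/72 = 5/144
(3j)²=2/77 [(4 3 3; 0 0 0)], sign=-1
Σ_t [0,0]: t=0:+1/288 = 1/288
(3j)²=1/22 [(4 3 3; 3 -3 0)], sign=-1
⇒ 4πI² = 63/121
I = (+1)√(63/121/(4π)) = 0.20355073

0.203551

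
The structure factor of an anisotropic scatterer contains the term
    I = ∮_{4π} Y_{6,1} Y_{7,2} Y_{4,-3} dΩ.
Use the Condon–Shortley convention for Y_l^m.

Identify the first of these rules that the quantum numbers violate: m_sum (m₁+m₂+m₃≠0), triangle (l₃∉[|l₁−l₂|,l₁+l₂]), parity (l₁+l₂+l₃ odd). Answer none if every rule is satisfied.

azimuthal sum: 1 + 2 − 3 = 0  ✓
1 ≤ 4 ≤ 13 (triangle on l)  ✓
L = 6 + 7 + 4 = 17 (odd)  ✗

parity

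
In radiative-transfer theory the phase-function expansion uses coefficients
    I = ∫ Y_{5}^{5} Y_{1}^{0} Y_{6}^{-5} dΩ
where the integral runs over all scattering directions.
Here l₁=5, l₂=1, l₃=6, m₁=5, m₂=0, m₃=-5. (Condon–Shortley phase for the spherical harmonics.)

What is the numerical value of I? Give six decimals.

-0.135514

m-sum 0 ✓  L=12 even ✓  4≤6≤6 ✓
Π(2lᵢ+1) = 11×3×13 = 429
triangle coeff Δ(5,1,6) = 1/858
Σ_t [0,0]: t=0:+1/14400 = 1/14400
(3j)²=6/143 [(5 1 6; 0 0 0)], sign=+1
Σ_t [0,0]: t=0:+1/3628800 = 1/3628800
(3j)²=1/78 [(5 1 6; 5 0 -5)], sign=-1
⇒ 4πI² = 3/13
I = (-1)√(3/13/(4π)) = -0.13551395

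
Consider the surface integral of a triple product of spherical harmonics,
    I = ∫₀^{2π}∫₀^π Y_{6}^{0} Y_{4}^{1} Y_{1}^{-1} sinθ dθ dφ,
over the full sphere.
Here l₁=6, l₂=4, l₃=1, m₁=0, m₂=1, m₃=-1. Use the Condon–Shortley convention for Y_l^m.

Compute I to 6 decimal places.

l₃=1 ∉ [2,10] — triangle fails ⇒ I = 0

0.000000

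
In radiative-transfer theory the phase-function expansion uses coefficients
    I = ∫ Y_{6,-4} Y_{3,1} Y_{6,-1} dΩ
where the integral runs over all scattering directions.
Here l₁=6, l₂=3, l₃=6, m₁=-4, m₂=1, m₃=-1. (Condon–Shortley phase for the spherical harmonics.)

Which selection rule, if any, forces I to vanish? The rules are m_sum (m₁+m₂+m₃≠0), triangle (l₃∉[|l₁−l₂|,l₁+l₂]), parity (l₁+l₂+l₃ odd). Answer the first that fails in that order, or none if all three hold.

m₁+m₂+m₃ = -4 + 1 − 1 = -4  ✗
triangle: |6−3|=3 ≤ l₃=6 ≤ 6+3=9
parity: l₁+l₂+l₃ = 15 is odd

m_sum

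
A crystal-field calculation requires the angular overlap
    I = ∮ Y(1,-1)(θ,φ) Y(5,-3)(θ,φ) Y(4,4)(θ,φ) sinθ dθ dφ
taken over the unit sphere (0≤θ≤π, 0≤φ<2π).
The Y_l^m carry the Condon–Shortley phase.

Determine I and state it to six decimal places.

m-sum 0 ✓  L=10 even ✓  4≤4≤6 ✓
Π(2lᵢ+1) = 3×11×9 = 297
triangle coeff Δ(1,5,4) = 1/495
Σ_t [1,1]: t=1:−1/576 = -1/576
(3j)²=5/99 [(1 5 4; 0 0 0)], sign=-1
Σ_t [2,2]: t=2:+1/80640 = 1/80640
(3j)²=1/495 [(1 5 4; -1 -3 4)], sign=+1
⇒ 4πI² = 1/33
I = (-1)√(1/33/(4π)) = -0.04910640

-0.049106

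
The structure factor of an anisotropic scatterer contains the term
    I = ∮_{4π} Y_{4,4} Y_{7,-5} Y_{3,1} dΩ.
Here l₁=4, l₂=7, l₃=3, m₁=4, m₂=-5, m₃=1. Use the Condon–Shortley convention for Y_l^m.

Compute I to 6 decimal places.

Checks pass: Σm=0; 14 even; l₃=3∈[3,11].
(2·4+1)(2·7+1)(2·3+1) = 945
Δ: 8! 0! 6! / 15! → 1/45045
sum: t=4:+1/20736 = 1/20736
3j²(4 7 3; 0 0 0) = Δ·Π!·Σ² = 35/1287  (sign -1)
sum: t=0:+1/1935360 = 1/1935360
3j²(4 7 3; 4 -5 1) = Δ·Π!·Σ² = 1/91  (sign +1)
combine: 4πI² = 945·35/1287·1/91 = 525/1859
take √, sign -1: I = -0.14991153

-0.149912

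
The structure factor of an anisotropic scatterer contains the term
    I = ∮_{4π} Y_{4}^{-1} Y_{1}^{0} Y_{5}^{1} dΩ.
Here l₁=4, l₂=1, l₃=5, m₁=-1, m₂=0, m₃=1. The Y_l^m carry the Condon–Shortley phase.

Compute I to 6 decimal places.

Rules hold: Σm=0, L=10 even, 3≤5≤5.
N = 9·3·11 = 297
Δ = 0!·8!·2!/11! = 1/495
Racah Σ t=0..0: t=0:+1/576 = 1/576
⇒ 3j(4 1 5; 0 0 0)² = 5/99, sgn -1
Racah Σ t=0..0: t=0:+1/720 = 1/720
⇒ 3j(4 1 5; -1 0 1)² = 8/165, sgn +1
4πI² = N·(3j₀)²·(3jₘ)² = 8/11
I = -1·√(0.727273/4π) = -0.24057125

-0.240571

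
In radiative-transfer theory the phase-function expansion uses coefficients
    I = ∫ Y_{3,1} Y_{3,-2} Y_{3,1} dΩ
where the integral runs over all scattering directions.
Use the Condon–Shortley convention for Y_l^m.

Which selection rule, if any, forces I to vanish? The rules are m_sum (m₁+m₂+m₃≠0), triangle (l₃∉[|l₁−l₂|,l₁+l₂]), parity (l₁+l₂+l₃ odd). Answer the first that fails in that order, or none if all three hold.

m₁+m₂+m₃ = 1 − 2 + 1 = 0  ✓
triangle: |3−3|=0 ≤ l₃=3 ≤ 3+3=6  ✓
parity: l₁+l₂+l₃ = 9 is odd  ✗

parity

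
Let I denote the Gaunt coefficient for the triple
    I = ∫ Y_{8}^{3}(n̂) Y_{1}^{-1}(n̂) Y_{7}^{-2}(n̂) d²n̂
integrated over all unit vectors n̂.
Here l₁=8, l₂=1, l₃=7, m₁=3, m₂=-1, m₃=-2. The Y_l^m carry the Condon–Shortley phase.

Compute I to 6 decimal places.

Rules hold: Σm=0, L=16 even, 7≤7≤9.
N = 17·3·15 = 765
Δ = 2!·14!·0!/17! = 1/2040
Racah Σ t=1..1: t=1:−1/25401600 = -1/25401600
⇒ 3j(8 1 7; 0 0 0)² = 8/255, sgn +1
Racah Σ t=0..0: t=0:+1/87091200 = 1/87091200
⇒ 3j(8 1 7; 3 -1 -2)² = 11/408, sgn -1
4πI² = N·(3j₀)²·(3jₘ)² = 11/17
I = -1·√(0.647059/4π) = -0.22691696

-0.226917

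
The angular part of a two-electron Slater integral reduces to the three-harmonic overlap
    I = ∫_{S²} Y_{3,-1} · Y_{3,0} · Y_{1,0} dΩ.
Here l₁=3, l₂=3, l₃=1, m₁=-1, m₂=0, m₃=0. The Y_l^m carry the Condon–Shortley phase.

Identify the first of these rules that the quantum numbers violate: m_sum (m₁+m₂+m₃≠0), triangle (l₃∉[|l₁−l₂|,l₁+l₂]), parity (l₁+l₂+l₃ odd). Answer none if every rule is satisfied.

m₁+m₂+m₃ = -1 + 0 + 0 = -1  ✗
triangle: |3−3|=0 ≤ l₃=1 ≤ 3+3=6
parity: l₁+l₂+l₃ = 7 is odd

m_sum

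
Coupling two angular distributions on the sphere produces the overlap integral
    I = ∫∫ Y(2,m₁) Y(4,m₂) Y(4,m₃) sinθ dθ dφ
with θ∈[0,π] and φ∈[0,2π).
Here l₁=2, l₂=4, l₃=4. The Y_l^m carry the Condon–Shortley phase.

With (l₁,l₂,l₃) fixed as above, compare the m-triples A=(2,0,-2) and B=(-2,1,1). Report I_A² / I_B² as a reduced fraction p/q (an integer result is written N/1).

Same 2,4,4: normalisation and zero-m 3j drop out of the ratio.
A: Δ: 2! 2! 6! / 11! → 1/13860; sum: t=0:+1/192 = 1/192; 3j²(2 4 4; 2 0 -2) = Δ·Π!·Σ² = 3/77  (sign +1)
B: Δ: 2! 2! 6! / 11! → 1/13860; sum: t=2:+1/144 = 1/144; 3j²(2 4 4; -2 1 1) = Δ·Π!·Σ² = 10/231  (sign -1)
I_A²/I_B² = (3/77)/(10/231) = 9/10

9/10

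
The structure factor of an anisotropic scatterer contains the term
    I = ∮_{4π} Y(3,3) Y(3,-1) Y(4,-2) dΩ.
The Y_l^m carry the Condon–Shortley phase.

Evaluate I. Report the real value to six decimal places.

-0.188451

Rules hold: Σm=0, L=10 even, 0≤4≤6.
N = 7·7·9 = 441
Δ = 2!·4!·4!/11! = 1/34650
Racah Σ t=0..2: t=0:+1/72 t=1:−1/16 t=2:+1/72 = -5/144
⇒ 3j(3 3 4; 0 0 0)² = 2/77, sgn -1
Racah Σ t=0..0: t=0:+1/192 = 1/192
⇒ 3j(3 3 4; 3 -1 -2)² = 3/77, sgn +1
4πI² = N·(3j₀)²·(3jₘ)² = 54/121
I = -1·√(0.446281/4π) = -0.18845135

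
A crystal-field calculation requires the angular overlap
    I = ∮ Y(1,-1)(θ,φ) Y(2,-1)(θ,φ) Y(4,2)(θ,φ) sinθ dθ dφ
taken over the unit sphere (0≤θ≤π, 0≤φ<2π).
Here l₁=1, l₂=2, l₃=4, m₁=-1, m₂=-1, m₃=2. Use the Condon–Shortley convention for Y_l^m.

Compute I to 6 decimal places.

0.000000

l₃=4 ∉ [1,3] — triangle fails ⇒ I = 0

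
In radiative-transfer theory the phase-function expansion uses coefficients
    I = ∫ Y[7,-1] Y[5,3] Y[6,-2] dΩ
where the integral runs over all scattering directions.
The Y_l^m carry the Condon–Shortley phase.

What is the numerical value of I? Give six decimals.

0.025664

m-sum 0 ✓  L=18 even ✓  2≤6≤12 ✓
Π(2lᵢ+1) = 15×11×13 = 2145
triangle coeff Δ(7,5,6) = 1/174594420
Σ_t [1,5]: t=1:−1/4147200 t=2:+1/207360 t=3:−1/82944 t=4:+1/207360 t=5:−1/4147200 = -1/345600
(3j)²=420/46189 [(7 5 6; 0 0 0)], sign=-1
Σ_t [4,6]: t=4:+1/663552 t=5:−1/518400 t=6:+1/4147200 = -1/5529600
(3j)²=98/230945 [(7 5 6; -1 3 -2)], sign=-1
⇒ 4πI² = 123480/14919047
I = (+1)√(123480/14919047/(4π)) = 0.02566391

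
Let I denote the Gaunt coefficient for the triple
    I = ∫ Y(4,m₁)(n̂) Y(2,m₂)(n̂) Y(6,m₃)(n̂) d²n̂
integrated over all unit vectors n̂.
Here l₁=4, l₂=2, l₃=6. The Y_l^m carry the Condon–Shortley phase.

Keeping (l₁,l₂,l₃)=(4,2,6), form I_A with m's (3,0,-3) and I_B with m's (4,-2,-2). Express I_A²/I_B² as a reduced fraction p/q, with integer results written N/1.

108/1

Shared (l₁,l₂,l₃)=(4,2,6): N and (l;000)² cancel in I_A²/I_B².
A: Δ = 0!·8!·4!/13! = 1/6435; Racah Σ t=0..0: t=0:+1/20160 = 1/20160; ⇒ 3j(4 2 6; 3 0 -3)² = 12/715, sgn -1
B: Δ = 0!·8!·4!/13! = 1/6435; Racah Σ t=0..0: t=0:+1/967680 = 1/967680; ⇒ 3j(4 2 6; 4 -2 -2)² = 1/6435, sgn +1
I_A²/I_B² = (12/715)/(1/6435) = 108/1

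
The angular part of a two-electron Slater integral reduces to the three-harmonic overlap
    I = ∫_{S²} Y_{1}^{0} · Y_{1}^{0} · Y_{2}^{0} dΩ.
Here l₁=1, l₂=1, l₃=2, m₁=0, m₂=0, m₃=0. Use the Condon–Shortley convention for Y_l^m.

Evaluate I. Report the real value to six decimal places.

0.252313

m-sum 0 ✓  L=4 even ✓  0≤2≤2 ✓
Π(2lᵢ+1) = 3×3×5 = 45
triangle coeff Δ(1,1,2) = 1/30
Σ_t [0,0]: t=0:+1/1 = 1/1
(3j)²=2/15 [(1 1 2; 0 0 0)], sign=+1
(m-triple is (0,0,0) — same symbol as above.)
⇒ 4πI² = 4/5
I = (+1)√(4/5/(4π)) = 0.25231325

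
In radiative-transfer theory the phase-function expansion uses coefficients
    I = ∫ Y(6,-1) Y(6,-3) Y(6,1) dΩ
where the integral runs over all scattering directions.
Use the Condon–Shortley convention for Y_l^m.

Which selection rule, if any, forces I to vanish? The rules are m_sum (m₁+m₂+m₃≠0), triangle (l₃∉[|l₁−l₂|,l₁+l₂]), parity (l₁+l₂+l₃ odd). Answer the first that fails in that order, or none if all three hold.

m₁+m₂+m₃ = -1 − 3 + 1 = -3  ✗
triangle: |6−6|=0 ≤ l₃=6 ≤ 6+6=12
parity: l₁+l₂+l₃ = 18 is even

m_sum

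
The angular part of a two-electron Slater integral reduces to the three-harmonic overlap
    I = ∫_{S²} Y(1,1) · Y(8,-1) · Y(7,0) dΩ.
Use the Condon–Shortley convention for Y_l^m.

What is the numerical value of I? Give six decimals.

Checks pass: Σm=0; 16 even; l₃=7∈[7,9].
(2·1+1)(2·8+1)(2·7+1) = 765
Δ: 2! 0! 14! / 17! → 1/2040
sum: t=1:−1/25401600 = -1/25401600
3j²(1 8 7; 0 0 0) = Δ·Π!·Σ² = 8/255  (sign +1)
sum: t=0:+1/50803200 = 1/50803200
3j²(1 8 7; 1 -1 0) = Δ·Π!·Σ² = 3/170  (sign -1)
combine: 4πI² = 765·8/255·3/170 = 36/85
take √, sign -1: I = -0.18358486

-0.183585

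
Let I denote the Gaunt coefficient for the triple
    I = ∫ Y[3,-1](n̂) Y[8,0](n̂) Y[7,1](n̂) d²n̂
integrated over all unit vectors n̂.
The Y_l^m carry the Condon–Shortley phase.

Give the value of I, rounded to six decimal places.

Checks pass: Σm=0; 18 even; l₃=7∈[5,11].
(2·3+1)(2·8+1)(2·7+1) = 1785
Δ: 4! 2! 12! / 19! → 1/5290740
sum: t=1:−1/7257600 t=2:+1/2073600 t=3:−1/7257600 = 1/4838400
3j²(3 8 7; 0 0 0) = Δ·Π!·Σ² = 252/20995  (sign -1)
sum: t=2:+1/4147200 t=3:−1/3628800 t=4:+1/46448640 = -1/77414400
3j²(3 8 7; -1 0 1) = Δ·Π!·Σ² = 3/41990  (sign -1)
combine: 4πI² = 1785·252/20995·3/41990 = 7938/5185765
take √, sign +1: I = 0.01103683

0.011037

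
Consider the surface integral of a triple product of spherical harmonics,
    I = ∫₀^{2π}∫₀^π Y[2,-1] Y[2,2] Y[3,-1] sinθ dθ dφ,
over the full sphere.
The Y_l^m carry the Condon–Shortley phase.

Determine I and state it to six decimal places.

0.000000

Σlᵢ=7 odd — θ-integrand is odd under cosθ→−cosθ; I=0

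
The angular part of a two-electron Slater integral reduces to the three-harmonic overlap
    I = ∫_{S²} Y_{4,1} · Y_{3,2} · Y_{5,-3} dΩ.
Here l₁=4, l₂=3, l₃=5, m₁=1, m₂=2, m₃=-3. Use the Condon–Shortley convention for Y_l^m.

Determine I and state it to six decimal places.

Rules hold: Σm=0, L=12 even, 1≤5≤7.
N = 9·7·11 = 693
Δ = 2!·6!·4!/13! = 1/180180
Racah Σ t=0..2: t=0:+1/576 t=1:−1/144 t=2:+1/576 = -1/288
⇒ 3j(4 3 5; 0 0 0)² = 20/1001, sgn +1
Racah Σ t=1..2: t=1:−1/1152 t=2:+1/1440 = -1/5760
⇒ 3j(4 3 5; 1 2 -3)² = 1/858, sgn -1
4πI² = N·(3j₀)²·(3jₘ)² = 30/1859
I = -1·√(0.0161377/4π) = -0.03583571

-0.035836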